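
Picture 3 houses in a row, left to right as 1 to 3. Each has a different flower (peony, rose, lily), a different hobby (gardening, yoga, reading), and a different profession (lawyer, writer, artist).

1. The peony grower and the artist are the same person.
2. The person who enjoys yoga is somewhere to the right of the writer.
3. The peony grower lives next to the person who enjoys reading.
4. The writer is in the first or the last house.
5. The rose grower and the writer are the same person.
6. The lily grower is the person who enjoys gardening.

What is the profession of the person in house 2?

Clue 4: the writer is in house 1.
Clue 5: the rose grower is in house 1.
The only hobby still possible for house 1 is reading.
Clue 3: the peony grower is in house 2.
So house 3 gets lily for flower.
By clue 1, the artist is in house 2.
Clue 6 places the person who enjoys gardening in house 3.
That leaves yoga as the hobby for house 2.
That leaves lawyer as the profession for house 3.
So: house 1 = rose/reading/writer, house 2 = peony/yoga/artist, house 3 = lily/gardening/lawyer.

artist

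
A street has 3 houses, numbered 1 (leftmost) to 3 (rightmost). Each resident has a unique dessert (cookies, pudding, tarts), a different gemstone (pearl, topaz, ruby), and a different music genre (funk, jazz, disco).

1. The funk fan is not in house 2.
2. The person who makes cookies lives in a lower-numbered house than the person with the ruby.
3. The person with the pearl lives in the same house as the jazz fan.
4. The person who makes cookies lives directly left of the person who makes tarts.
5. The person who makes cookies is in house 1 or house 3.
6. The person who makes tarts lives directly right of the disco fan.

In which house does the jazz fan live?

2

Clue 5 places the person who makes cookies in house 1.
By clue 4, the person who makes tarts is in house 2.
The disco fan is in house 1 (clue 6).
House 3 dessert: only pudding fits.
House 2's music genre must be jazz (nothing else left).
House 3 music genre: only funk fits.
Clue 3: the person with the pearl is in house 2.
That leaves topaz as the gemstone for house 1.
House 3 gemstone: only ruby fits.
So: house 1 = cookies/topaz/disco, house 2 = tarts/pearl/jazz, house 3 = pudding/ruby/funk.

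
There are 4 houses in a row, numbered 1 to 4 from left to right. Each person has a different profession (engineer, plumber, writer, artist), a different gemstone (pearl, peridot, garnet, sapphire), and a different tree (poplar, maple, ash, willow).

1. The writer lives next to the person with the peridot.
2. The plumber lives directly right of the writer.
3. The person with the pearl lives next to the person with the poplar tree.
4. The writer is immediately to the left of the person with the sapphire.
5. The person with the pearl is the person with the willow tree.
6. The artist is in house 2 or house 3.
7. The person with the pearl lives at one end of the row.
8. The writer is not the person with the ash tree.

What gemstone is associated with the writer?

The artist is narrowed to house 2 or 3; consider each.
Placing it in house 3 leads to a contradiction, so it's in house 2.
Clue 2 places the plumber in house 4.
Clue 2: the writer is in house 3.
Clue 4 places the person with the sapphire in house 4.
The only profession still possible for house 1 is engineer.
The only gemstone still possible for house 3 is garnet.
By clue 3, the person with the poplar tree is in house 2.
By clue 5, the person with the willow tree is in house 1.
House 1's gemstone must be pearl (nothing else left).
The only gemstone still possible for house 2 is peridot.
The only tree still possible for house 3 is maple.
House 4 tree: only ash fits.
So: house 1 = engineer/pearl/willow, house 2 = artist/peridot/poplar, house 3 = writer/garnet/maple, house 4 = plumber/sapphire/ash.

garnet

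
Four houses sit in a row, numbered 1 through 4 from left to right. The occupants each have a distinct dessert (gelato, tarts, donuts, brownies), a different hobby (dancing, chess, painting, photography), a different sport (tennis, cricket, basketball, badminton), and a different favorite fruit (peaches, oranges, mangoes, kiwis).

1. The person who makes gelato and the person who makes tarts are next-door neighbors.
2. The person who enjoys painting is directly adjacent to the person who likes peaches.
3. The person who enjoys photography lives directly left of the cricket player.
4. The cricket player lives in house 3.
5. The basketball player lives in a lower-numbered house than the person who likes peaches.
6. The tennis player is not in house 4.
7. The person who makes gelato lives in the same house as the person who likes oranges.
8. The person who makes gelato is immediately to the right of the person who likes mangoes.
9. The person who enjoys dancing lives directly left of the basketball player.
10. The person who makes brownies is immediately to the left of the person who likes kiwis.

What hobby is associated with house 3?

By clue 4, the cricket player is in house 3.
The only sport still possible for house 2 is basketball.
House 4's sport must be badminton (nothing else left).
By clue 3, the person who enjoys photography is in house 2.
The person who enjoys dancing is in house 1 (clue 9).
That leaves tennis as the sport for house 1.
House 1 favorite fruit: only mangoes fits.
By clue 8, the person who makes gelato is in house 2.
From clue 7, the person who likes oranges must be in house 2.
House 4's dessert must be donuts (nothing else left).
House 3's favorite fruit must be peaches (nothing else left).
The only favorite fruit still possible for house 4 is kiwis.
Clue 2: the person who enjoys painting is in house 4.
By clue 10, the person who makes brownies is in house 3.
House 1's dessert must be tarts (nothing else left).
The only hobby still possible for house 3 is chess.
So: house 1 = tarts/dancing/tennis/mangoes, house 2 = gelato/photography/basketball/oranges, house 3 = brownies/chess/cricket/peaches, house 4 = donuts/painting/badminton/kiwis.

chess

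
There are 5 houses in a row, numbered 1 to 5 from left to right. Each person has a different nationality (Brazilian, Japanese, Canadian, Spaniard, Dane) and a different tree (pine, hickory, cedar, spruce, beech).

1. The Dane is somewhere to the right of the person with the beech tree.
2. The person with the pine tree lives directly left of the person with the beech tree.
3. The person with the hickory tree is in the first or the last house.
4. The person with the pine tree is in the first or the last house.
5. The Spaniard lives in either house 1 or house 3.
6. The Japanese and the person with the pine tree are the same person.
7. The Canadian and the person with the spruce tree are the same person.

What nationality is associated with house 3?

Spaniard

Clue 4: the person with the pine tree is in house 1.
By clue 6, the Japanese is in house 1.
House 3 nationality: only Spaniard fits.
So house 5 gets hickory for tree.
By clue 2, the person with the beech tree is in house 2.
House 3 tree: only cedar fits.
The only tree still possible for house 4 is spruce.
The Canadian is in house 4 (clue 7).
House 2 nationality: only Brazilian fits.
House 5's nationality must be Dane (nothing else left).
So: house 1 = Japanese/pine, house 2 = Brazilian/beech, house 3 = Spaniard/cedar, house 4 = Canadian/spruce, house 5 = Dane/hickory.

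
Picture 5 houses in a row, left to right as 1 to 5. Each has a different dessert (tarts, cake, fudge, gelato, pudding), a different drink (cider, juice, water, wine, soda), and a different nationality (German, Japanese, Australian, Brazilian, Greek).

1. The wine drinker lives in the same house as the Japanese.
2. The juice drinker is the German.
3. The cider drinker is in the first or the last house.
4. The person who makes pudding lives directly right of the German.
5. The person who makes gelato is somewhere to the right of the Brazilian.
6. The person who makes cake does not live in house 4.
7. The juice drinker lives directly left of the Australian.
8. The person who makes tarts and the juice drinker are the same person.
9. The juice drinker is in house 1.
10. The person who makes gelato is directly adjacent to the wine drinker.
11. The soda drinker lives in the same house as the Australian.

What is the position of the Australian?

2

Clue 9 places the juice drinker in house 1.
Clue 2: the German is in house 1.
Clue 4: the person who makes pudding is in house 2.
Clue 7 places the Australian in house 2.
From clue 8, the person who makes tarts must be in house 1.
Clue 11: the soda drinker is in house 2.
That leaves cider as the drink for house 5.
House 5's nationality must be Greek (nothing else left).
The person who makes cake is narrowed to house 3 or 5; consider each.
Placing it in house 5 leads to a contradiction, so it's in house 3.
The person who makes fudge is narrowed to house 4 or 5; consider each.
Placing it in house 5 leads to a contradiction, so it's in house 4.
House 5 dessert: only gelato fits.
Clue 10 places the wine drinker in house 4.
So house 3 gets water for drink.
Clue 1: the Japanese is in house 4.
So house 3 gets Brazilian for nationality.
So: house 1 = tarts/juice/German, house 2 = pudding/soda/Australian, house 3 = cake/water/Brazilian, house 4 = fudge/wine/Japanese, house 5 = gelato/cider/Greek.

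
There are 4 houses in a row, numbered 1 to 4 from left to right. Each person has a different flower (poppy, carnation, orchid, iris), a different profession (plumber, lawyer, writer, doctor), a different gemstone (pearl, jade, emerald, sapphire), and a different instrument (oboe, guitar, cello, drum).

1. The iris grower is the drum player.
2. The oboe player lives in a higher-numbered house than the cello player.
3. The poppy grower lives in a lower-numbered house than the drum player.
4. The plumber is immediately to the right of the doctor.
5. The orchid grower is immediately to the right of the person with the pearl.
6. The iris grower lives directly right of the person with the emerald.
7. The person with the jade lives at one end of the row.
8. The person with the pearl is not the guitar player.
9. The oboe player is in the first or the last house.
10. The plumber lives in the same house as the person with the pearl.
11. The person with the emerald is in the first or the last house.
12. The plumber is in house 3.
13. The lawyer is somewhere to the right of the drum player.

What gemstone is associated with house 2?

From clue 9, the oboe player must be in house 4.
From clue 11, the person with the emerald must be in house 1.
By clue 12, the plumber is in house 3.
So house 4 gets lawyer for profession.
By clue 4, the doctor is in house 2.
Clue 6: the iris grower is in house 2.
Clue 10: the person with the pearl is in house 3.
That leaves writer as the profession for house 1.
That leaves sapphire as the gemstone for house 2.
The only gemstone still possible for house 4 is jade.
From clue 1, the drum player must be in house 2.
By clue 5, the orchid grower is in house 4.
The only flower still possible for house 1 is poppy.
The only flower still possible for house 3 is carnation.
The only instrument still possible for house 3 is cello.
So house 1 gets guitar for instrument.
So: house 1 = poppy/writer/emerald/guitar, house 2 = iris/doctor/sapphire/drum, house 3 = carnation/plumber/pearl/cello, house 4 = orchid/lawyer/jade/oboe.

sapphire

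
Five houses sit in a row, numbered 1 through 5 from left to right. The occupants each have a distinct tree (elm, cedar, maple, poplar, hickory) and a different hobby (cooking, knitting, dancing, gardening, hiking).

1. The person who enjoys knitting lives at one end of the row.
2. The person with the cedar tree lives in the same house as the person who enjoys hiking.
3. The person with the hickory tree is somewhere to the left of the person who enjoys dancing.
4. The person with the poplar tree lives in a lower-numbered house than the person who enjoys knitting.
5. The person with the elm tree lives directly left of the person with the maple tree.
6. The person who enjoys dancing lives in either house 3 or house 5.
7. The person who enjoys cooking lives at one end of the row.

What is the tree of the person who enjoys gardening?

elm

The person who enjoys knitting is in house 5 (clue 4).
So house 3 gets dancing for hobby.
House 5's tree must be maple (nothing else left).
That leaves cooking as the hobby for house 1.
From clue 5, the person with the elm tree must be in house 4.
The only tree still possible for house 1 is hickory.
House 2 tree: only cedar fits.
House 3 tree: only poplar fits.
The person who enjoys hiking is in house 2 (clue 2).
House 4 hobby: only gardening fits.
So: house 1 = hickory/cooking, house 2 = cedar/hiking, house 3 = poplar/dancing, house 4 = elm/gardening, house 5 = maple/knitting.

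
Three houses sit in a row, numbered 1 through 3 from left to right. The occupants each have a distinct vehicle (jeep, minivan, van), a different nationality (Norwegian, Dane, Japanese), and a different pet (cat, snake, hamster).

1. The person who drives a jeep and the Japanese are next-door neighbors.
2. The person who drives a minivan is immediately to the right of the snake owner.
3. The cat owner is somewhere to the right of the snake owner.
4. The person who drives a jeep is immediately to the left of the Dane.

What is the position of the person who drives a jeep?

2

The person who drives a jeep is narrowed to house 1 or 2; consider each.
Placing it in house 1 leads to a contradiction, so it's in house 2.
The Dane is in house 3 (clue 4).
So house 1 gets van for vehicle.
House 3's vehicle must be minivan (nothing else left).
The only nationality still possible for house 1 is Japanese.
House 2's nationality must be Norwegian (nothing else left).
Clue 2: the snake owner is in house 2.
Clue 3 places the cat owner in house 3.
House 1 pet: only hamster fits.
So: house 1 = van/Japanese/hamster, house 2 = jeep/Norwegian/snake, house 3 = minivan/Dane/cat.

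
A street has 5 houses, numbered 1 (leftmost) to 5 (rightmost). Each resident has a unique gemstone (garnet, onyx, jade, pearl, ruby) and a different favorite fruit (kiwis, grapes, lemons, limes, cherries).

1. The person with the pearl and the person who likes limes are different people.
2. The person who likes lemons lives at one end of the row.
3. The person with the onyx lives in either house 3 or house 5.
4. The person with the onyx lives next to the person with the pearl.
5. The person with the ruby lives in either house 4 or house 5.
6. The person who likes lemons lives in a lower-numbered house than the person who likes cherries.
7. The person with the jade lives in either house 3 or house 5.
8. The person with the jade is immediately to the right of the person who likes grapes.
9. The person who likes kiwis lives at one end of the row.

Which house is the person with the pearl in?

2

By clue 6, the person who likes lemons is in house 1.
That leaves garnet as the gemstone for house 1.
House 2 gemstone: only pearl fits.
House 4's gemstone must be ruby (nothing else left).
Clue 4: the person with the onyx is in house 3.
The only gemstone still possible for house 5 is jade.
The only favorite fruit still possible for house 5 is kiwis.
From clue 8, the person who likes grapes must be in house 4.
That leaves cherries as the favorite fruit for house 2.
House 3 favorite fruit: only limes fits.
So: house 1 = garnet/lemons, house 2 = pearl/cherries, house 3 = onyx/limes, house 4 = ruby/grapes, house 5 = jade/kiwis.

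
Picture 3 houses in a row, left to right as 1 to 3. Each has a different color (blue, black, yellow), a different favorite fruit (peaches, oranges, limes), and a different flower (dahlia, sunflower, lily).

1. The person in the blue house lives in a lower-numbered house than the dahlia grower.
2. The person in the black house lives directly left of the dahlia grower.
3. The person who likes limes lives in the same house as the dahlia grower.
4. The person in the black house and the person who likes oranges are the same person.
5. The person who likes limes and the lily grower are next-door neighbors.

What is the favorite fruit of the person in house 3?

limes

House 3's color must be yellow (nothing else left).
The person in the black house is narrowed to house 1 or 2; consider each.
Placing it in house 1 leads to a contradiction, so it's in house 2.
Clue 2 places the dahlia grower in house 3.
The person who likes limes is in house 3 (clue 3).
The person who likes oranges is in house 2 (clue 4).
From clue 5, the lily grower must be in house 2.
So house 1 gets blue for color.
That leaves peaches as the favorite fruit for house 1.
That leaves sunflower as the flower for house 1.
So: house 1 = blue/peaches/sunflower, house 2 = black/oranges/lily, house 3 = yellow/limes/dahlia.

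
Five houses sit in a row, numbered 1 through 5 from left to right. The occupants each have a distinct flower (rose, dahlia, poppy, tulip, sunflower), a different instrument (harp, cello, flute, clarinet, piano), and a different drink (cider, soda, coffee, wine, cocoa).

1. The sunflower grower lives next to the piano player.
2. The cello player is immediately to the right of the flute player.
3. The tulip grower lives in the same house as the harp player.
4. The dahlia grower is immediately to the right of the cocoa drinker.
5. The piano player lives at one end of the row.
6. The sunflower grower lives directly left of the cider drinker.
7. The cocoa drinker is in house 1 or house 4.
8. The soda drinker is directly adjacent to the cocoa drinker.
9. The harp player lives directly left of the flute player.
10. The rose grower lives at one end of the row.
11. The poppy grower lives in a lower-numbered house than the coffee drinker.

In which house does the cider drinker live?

5

The dahlia grower is narrowed to house 2 or 5; consider each.
Placing it in house 5 leads to a contradiction, so it's in house 2.
By clue 4, the cocoa drinker is in house 1.
Clue 8 places the soda drinker in house 2.
So house 4 gets sunflower for flower.
House 5's flower must be rose (nothing else left).
From clue 1, the piano player must be in house 5.
Clue 6: the cider drinker is in house 5.
The cello player is in house 3 (clue 2).
From clue 2, the flute player must be in house 2.
The harp player is in house 1 (clue 9).
House 4's instrument must be clarinet (nothing else left).
Clue 3: the tulip grower is in house 1.
House 3's flower must be poppy (nothing else left).
From clue 11, the coffee drinker must be in house 4.
So house 3 gets wine for drink.
So: house 1 = tulip/harp/cocoa, house 2 = dahlia/flute/soda, house 3 = poppy/cello/wine, house 4 = sunflower/clarinet/coffee, house 5 = rose/piano/cider.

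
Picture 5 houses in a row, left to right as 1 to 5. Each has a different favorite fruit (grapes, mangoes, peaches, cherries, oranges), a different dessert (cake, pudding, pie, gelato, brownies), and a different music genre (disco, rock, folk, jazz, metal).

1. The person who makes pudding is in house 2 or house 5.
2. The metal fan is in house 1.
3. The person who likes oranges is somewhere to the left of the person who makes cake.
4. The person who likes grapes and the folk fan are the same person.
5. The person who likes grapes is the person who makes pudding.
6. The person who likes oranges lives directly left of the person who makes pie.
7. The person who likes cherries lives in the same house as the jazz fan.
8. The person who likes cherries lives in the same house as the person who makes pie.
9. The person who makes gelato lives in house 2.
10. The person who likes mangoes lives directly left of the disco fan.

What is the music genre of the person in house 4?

rock

From clue 2, the metal fan must be in house 1.
The person who makes gelato is in house 2 (clue 9).
That leaves brownies as the dessert for house 1.
Clue 5 places the person who likes grapes in house 5.
So house 5 gets pudding for dessert.
From clue 4, the folk fan must be in house 5.
The person who likes cherries is narrowed to house 3 or 4; consider each.
Placing it in house 4 leads to a contradiction, so it's in house 3.
From clue 7, the jazz fan must be in house 3.
The person who makes pie is in house 3 (clue 8).
That leaves oranges as the favorite fruit for house 2.
The only favorite fruit still possible for house 4 is peaches.
House 4's dessert must be cake (nothing else left).
Clue 10 places the disco fan in house 2.
House 1 favorite fruit: only mangoes fits.
The only music genre still possible for house 4 is rock.
So: house 1 = mangoes/brownies/metal, house 2 = oranges/gelato/disco, house 3 = cherries/pie/jazz, house 4 = peaches/cake/rock, house 5 = grapes/pudding/folk.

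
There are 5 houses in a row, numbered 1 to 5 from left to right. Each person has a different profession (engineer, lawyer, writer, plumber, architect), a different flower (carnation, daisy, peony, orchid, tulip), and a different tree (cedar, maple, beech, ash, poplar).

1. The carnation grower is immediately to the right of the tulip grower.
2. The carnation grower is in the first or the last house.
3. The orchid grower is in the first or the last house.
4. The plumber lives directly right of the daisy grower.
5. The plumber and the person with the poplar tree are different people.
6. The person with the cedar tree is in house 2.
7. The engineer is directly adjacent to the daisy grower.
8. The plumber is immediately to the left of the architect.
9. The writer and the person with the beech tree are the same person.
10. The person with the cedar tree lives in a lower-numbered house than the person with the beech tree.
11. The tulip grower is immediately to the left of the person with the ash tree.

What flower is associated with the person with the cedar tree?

peony

By clue 2, the carnation grower is in house 5.
Clue 6: the person with the cedar tree is in house 2.
House 1 flower: only orchid fits.
By clue 1, the tulip grower is in house 4.
By clue 11, the person with the ash tree is in house 5.
The architect is narrowed to house 4 or 5; consider each.
Placing it in house 4 leads to a contradiction, so it's in house 5.
The plumber is in house 4 (clue 8).
By clue 4, the daisy grower is in house 3.
Clue 7 places the engineer in house 2.
The person with the beech tree is in house 3 (clue 9).
That leaves lawyer as the profession for house 1.
House 3 profession: only writer fits.
So house 2 gets peony for flower.
House 1 tree: only poplar fits.
That leaves maple as the tree for house 4.
So: house 1 = lawyer/orchid/poplar, house 2 = engineer/peony/cedar, house 3 = writer/daisy/beech, house 4 = plumber/tulip/maple, house 5 = architect/carnation/ash.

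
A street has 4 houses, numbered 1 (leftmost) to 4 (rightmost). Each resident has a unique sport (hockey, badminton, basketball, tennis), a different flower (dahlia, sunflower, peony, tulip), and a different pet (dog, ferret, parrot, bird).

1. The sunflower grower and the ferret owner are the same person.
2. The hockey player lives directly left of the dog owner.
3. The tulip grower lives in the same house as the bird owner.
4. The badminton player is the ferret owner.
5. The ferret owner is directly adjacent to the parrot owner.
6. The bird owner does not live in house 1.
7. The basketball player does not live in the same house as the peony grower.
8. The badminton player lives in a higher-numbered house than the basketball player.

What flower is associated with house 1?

House 1 pet: only parrot fits.
The ferret owner is in house 2 (clue 5).
Clue 1 places the sunflower grower in house 2.
Clue 4 places the badminton player in house 2.
By clue 8, the basketball player is in house 1.
House 4 sport: only tennis fits.
From clue 2, the dog owner must be in house 4.
That leaves hockey as the sport for house 3.
That leaves dahlia as the flower for house 1.
So house 3 gets bird for pet.
Clue 3 places the tulip grower in house 3.
So house 4 gets peony for flower.
So: house 1 = basketball/dahlia/parrot, house 2 = badminton/sunflower/ferret, house 3 = hockey/tulip/bird, house 4 = tennis/peony/dog.

dahlia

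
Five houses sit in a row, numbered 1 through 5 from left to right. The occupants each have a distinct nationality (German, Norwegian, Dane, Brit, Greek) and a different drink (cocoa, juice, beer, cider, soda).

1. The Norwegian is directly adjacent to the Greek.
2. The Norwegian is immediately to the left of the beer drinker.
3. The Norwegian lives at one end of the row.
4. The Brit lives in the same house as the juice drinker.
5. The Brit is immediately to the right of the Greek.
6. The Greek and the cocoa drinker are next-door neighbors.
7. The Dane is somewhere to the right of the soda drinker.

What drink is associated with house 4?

Clue 3: the Norwegian is in house 1.
Clue 1: the Greek is in house 2.
By clue 2, the beer drinker is in house 2.
Clue 5: the Brit is in house 3.
By clue 4, the juice drinker is in house 3.
House 5 drink: only cider fits.
House 1's drink must be cocoa (nothing else left).
So house 4 gets soda for drink.
From clue 7, the Dane must be in house 5.
House 4's nationality must be German (nothing else left).
So: house 1 = Norwegian/cocoa, house 2 = Greek/beer, house 3 = Brit/juice, house 4 = German/soda, house 5 = Dane/cider.

soda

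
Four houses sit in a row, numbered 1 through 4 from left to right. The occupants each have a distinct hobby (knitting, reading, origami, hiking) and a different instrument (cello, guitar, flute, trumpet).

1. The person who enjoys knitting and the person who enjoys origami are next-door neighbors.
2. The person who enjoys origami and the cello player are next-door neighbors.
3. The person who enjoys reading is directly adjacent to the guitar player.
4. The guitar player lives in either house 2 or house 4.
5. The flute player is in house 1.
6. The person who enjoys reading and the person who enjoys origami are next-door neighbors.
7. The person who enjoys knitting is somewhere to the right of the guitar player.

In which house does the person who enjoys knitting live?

3

The flute player is in house 1 (clue 5).
The guitar player is in house 2 (clue 7).
The person who enjoys knitting is in house 3 (clue 1).
Clue 2: the cello player is in house 3.
The only hobby still possible for house 1 is reading.
House 4 instrument: only trumpet fits.
By clue 6, the person who enjoys origami is in house 2.
House 4 hobby: only hiking fits.
So: house 1 = reading/flute, house 2 = origami/guitar, house 3 = knitting/cello, house 4 = hiking/trumpet.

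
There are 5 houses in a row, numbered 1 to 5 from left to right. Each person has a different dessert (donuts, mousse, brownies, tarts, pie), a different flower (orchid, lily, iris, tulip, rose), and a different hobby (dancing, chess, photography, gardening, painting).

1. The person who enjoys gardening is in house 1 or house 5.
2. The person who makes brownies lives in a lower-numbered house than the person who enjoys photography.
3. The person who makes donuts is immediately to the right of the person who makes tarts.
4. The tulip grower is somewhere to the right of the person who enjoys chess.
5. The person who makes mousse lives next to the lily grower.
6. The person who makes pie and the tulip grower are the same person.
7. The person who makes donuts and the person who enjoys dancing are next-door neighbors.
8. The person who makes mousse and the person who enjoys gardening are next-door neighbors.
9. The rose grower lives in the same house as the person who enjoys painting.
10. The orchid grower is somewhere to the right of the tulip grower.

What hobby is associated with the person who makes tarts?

dancing

That leaves donuts as the dessert for house 5.
From clue 3, the person who makes tarts must be in house 4.
By clue 7, the person who enjoys dancing is in house 4.
House 1's dessert must be brownies (nothing else left).
That leaves pie as the dessert for house 3.
The tulip grower is in house 3 (clue 6).
Clue 8 places the person who enjoys gardening in house 1.
House 2 dessert: only mousse fits.
Clue 4 places the person who enjoys chess in house 2.
The only flower still possible for house 1 is lily.
House 3's hobby must be photography (nothing else left).
That leaves painting as the hobby for house 5.
From clue 9, the rose grower must be in house 5.
So house 2 gets iris for flower.
House 4's flower must be orchid (nothing else left).
So: house 1 = brownies/lily/gardening, house 2 = mousse/iris/chess, house 3 = pie/tulip/photography, house 4 = tarts/orchid/dancing, house 5 = donuts/rose/painting.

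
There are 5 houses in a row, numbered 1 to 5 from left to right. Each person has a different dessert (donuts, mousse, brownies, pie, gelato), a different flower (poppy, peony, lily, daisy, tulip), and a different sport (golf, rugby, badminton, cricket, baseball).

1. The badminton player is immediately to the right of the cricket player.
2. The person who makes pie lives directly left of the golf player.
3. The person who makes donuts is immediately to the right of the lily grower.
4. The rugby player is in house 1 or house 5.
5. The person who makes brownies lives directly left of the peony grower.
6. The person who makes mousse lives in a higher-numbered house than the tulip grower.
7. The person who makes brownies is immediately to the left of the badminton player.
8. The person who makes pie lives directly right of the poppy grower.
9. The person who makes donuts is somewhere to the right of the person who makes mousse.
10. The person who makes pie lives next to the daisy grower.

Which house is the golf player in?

The rugby player is narrowed to house 1 or 5; consider each.
Placing it in house 5 leads to a contradiction, so it's in house 1.
The only dessert still possible for house 1 is gelato.
That leaves donuts as the dessert for house 5.
Clue 3 places the lily grower in house 4.
The person who makes brownies is narrowed to house 2 or 4; consider each.
Placing it in house 2 leads to a contradiction, so it's in house 4.
By clue 5, the peony grower is in house 5.
By clue 7, the badminton player is in house 5.
The cricket player is in house 4 (clue 1).
House 3's flower must be daisy (nothing else left).
House 2's sport must be baseball (nothing else left).
House 3 sport: only golf fits.
Clue 2: the person who makes pie is in house 2.
From clue 8, the poppy grower must be in house 1.
House 3 dessert: only mousse fits.
The only flower still possible for house 2 is tulip.
So: house 1 = gelato/poppy/rugby, house 2 = pie/tulip/baseball, house 3 = mousse/daisy/golf, house 4 = brownies/lily/cricket, house 5 = donuts/peony/badminton.

3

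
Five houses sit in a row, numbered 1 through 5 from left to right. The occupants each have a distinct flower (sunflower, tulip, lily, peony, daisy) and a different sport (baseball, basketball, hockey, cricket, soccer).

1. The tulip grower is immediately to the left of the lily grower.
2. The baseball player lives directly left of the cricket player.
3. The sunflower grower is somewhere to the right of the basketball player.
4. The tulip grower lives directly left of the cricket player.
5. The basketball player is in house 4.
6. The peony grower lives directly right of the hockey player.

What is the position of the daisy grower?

Clue 5: the basketball player is in house 4.
From clue 3, the sunflower grower must be in house 5.
So house 5 gets soccer for sport.
The lily grower is narrowed to house 2 or 3; consider each.
Placing it in house 3 leads to a contradiction, so it's in house 2.
From clue 1, the tulip grower must be in house 1.
Clue 4 places the cricket player in house 2.
So house 3 gets hockey for sport.
Clue 6: the peony grower is in house 4.
House 3 flower: only daisy fits.
That leaves baseball as the sport for house 1.
So: house 1 = tulip/baseball, house 2 = lily/cricket, house 3 = daisy/hockey, house 4 = peony/basketball, house 5 = sunflower/soccer.

3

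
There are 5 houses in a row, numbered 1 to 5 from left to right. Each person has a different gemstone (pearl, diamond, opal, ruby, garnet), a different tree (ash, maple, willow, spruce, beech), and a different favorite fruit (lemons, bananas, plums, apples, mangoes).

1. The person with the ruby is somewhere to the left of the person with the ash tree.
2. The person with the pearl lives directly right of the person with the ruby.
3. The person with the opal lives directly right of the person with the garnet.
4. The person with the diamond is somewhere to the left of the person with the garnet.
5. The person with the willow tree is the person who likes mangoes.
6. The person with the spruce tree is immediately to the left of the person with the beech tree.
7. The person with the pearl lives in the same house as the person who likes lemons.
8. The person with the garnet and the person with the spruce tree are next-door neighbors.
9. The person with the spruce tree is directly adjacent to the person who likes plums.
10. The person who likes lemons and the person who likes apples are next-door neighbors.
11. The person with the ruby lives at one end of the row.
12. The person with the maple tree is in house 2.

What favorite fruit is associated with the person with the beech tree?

The person with the ruby is in house 1 (clue 11).
Clue 12: the person with the maple tree is in house 2.
From clue 2, the person with the pearl must be in house 2.
Clue 7: the person who likes lemons is in house 2.
The only gemstone still possible for house 3 is diamond.
House 4 gemstone: only garnet fits.
House 5 gemstone: only opal fits.
That leaves willow as the tree for house 1.
Clue 5 places the person who likes mangoes in house 1.
The person with the spruce tree is in house 3 (clue 8).
Clue 9 places the person who likes plums in house 4.
The only favorite fruit still possible for house 5 is bananas.
By clue 6, the person with the beech tree is in house 4.
That leaves ash as the tree for house 5.
That leaves apples as the favorite fruit for house 3.
So: house 1 = ruby/willow/mangoes, house 2 = pearl/maple/lemons, house 3 = diamond/spruce/apples, house 4 = garnet/beech/plums, house 5 = opal/ash/bananas.

plums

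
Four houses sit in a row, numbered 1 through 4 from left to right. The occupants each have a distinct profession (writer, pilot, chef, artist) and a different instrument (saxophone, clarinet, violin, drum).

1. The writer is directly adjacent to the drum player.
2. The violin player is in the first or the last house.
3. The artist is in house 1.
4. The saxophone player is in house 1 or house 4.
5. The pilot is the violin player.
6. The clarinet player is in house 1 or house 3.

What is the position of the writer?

Clue 3 places the artist in house 1.
The only instrument still possible for house 2 is drum.
That leaves clarinet as the instrument for house 3.
From clue 1, the writer must be in house 3.
From clue 5, the violin player must be in house 4.
So house 2 gets chef for profession.
House 4's profession must be pilot (nothing else left).
House 1 instrument: only saxophone fits.
So: house 1 = artist/saxophone, house 2 = chef/drum, house 3 = writer/clarinet, house 4 = pilot/violin.

3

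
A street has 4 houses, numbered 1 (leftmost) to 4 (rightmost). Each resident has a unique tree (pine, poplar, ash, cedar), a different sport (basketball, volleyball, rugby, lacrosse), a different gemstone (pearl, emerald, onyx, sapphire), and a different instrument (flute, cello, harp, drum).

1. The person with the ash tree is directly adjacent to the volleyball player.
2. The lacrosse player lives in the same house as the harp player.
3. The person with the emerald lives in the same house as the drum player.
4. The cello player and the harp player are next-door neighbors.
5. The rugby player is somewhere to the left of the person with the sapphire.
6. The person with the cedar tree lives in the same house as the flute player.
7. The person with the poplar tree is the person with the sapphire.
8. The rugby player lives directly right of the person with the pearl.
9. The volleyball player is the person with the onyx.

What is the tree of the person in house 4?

poplar

The person with the poplar tree is narrowed to house 3 or 4; consider each.
Placing it in house 3 leads to a contradiction, so it's in house 4.
The person with the sapphire is in house 4 (clue 7).
The rugby player is narrowed to house 2 or 3; consider each.
Placing it in house 3 leads to a contradiction, so it's in house 2.
Clue 8 places the person with the pearl in house 1.
From clue 1, the person with the ash tree must be in house 2.
Clue 9: the volleyball player is in house 3.
Clue 9 places the person with the onyx in house 3.
So house 2 gets emerald for gemstone.
Clue 3: the drum player is in house 2.
That leaves harp as the instrument for house 4.
Clue 2: the lacrosse player is in house 4.
That leaves basketball as the sport for house 1.
That leaves flute as the instrument for house 1.
That leaves cello as the instrument for house 3.
By clue 6, the person with the cedar tree is in house 1.
House 3 tree: only pine fits.
So: house 1 = cedar/basketball/pearl/flute, house 2 = ash/rugby/emerald/drum, house 3 = pine/volleyball/onyx/cello, house 4 = poplar/lacrosse/sapphire/harp.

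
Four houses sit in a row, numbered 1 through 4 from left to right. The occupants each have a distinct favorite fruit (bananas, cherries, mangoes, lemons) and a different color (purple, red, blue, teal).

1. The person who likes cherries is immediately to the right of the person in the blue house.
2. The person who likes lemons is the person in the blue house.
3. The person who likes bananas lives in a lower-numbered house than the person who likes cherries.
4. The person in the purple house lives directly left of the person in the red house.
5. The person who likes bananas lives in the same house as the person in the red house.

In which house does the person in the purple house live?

1

The only color still possible for house 4 is teal.
House 1 favorite fruit: only mangoes fits.
The only favorite fruit still possible for house 4 is cherries.
So house 1 gets purple for color.
Clue 1 places the person in the blue house in house 3.
The person who likes lemons is in house 3 (clue 2).
By clue 4, the person in the red house is in house 2.
Clue 5: the person who likes bananas is in house 2.
So: house 1 = mangoes/purple, house 2 = bananas/red, house 3 = lemons/blue, house 4 = cherries/teal.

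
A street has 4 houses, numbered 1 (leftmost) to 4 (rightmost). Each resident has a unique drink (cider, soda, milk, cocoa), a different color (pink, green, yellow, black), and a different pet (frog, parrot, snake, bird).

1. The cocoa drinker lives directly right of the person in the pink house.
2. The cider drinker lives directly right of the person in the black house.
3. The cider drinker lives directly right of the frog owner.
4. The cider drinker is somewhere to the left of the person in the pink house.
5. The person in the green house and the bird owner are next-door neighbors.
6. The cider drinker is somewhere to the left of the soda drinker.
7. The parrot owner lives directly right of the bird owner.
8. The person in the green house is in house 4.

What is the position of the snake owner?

2

By clue 4, the cider drinker is in house 2.
Clue 4 places the person in the pink house in house 3.
From clue 8, the person in the green house must be in house 4.
House 1 drink: only milk fits.
Clue 1 places the cocoa drinker in house 4.
Clue 2: the person in the black house is in house 1.
The frog owner is in house 1 (clue 3).
By clue 5, the bird owner is in house 3.
The parrot owner is in house 4 (clue 7).
That leaves soda as the drink for house 3.
The only color still possible for house 2 is yellow.
House 2 pet: only snake fits.
So: house 1 = milk/black/frog, house 2 = cider/yellow/snake, house 3 = soda/pink/bird, house 4 = cocoa/green/parrot.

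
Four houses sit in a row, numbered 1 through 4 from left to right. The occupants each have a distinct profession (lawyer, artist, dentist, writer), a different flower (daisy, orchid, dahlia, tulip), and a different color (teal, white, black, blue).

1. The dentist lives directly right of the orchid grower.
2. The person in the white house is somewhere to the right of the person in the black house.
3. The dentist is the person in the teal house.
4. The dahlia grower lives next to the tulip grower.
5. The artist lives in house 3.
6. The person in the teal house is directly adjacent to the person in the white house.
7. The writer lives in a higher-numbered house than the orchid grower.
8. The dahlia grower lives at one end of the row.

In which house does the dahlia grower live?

4

Clue 5 places the artist in house 3.
The only profession still possible for house 1 is lawyer.
The person in the white house is in house 3 (clue 6).
The dentist is narrowed to house 2 or 4; consider each.
Placing it in house 4 leads to a contradiction, so it's in house 2.
The orchid grower is in house 1 (clue 1).
From clue 3, the person in the teal house must be in house 2.
The only profession still possible for house 4 is writer.
The only flower still possible for house 4 is dahlia.
The only color still possible for house 1 is black.
That leaves blue as the color for house 4.
Clue 4: the tulip grower is in house 3.
The only flower still possible for house 2 is daisy.
So: house 1 = lawyer/orchid/black, house 2 = dentist/daisy/teal, house 3 = artist/tulip/white, house 4 = writer/dahlia/blue.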